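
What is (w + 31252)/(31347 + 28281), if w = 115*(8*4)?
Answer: 2911/4969 ≈ 0.58583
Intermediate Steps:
w = 3680 (w = 115*32 = 3680)
(w + 31252)/(31347 + 28281) = (3680 + 31252)/(31347 + 28281) = 34932/59628 = 34932*(1/59628) = 2911/4969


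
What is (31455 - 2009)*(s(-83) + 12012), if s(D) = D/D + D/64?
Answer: 11318291527/32 ≈ 3.5370e+8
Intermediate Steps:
s(D) = 1 + D/64 (s(D) = 1 + D*(1/64) = 1 + D/64)
(31455 - 2009)*(s(-83) + 12012) = (31455 - 2009)*((1 + (1/64)*(-83)) + 12012) = 29446*((1 - 83/64) + 12012) = 29446*(-19/64 + 12012) = 29446*(768749/64) = 11318291527/32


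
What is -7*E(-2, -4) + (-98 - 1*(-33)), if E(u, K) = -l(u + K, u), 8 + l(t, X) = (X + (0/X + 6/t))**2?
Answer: -58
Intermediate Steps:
l(t, X) = -8 + (X + 6/t)**2 (l(t, X) = -8 + (X + (0/X + 6/t))**2 = -8 + (X + (0 + 6/t))**2 = -8 + (X + 6/t)**2)
E(u, K) = 8 - (6 + u*(K + u))**2/(K + u)**2 (E(u, K) = -(-8 + (6 + u*(u + K))**2/(u + K)**2) = -(-8 + (6 + u*(K + u))**2/(K + u)**2) = 8 - (6 + u*(K + u))**2/(K + u)**2)
-7*E(-2, -4) + (-98 - 1*(-33)) = -7*(8 - (6 + (-2)**2 - 4*(-2))**2/(-4 - 2)**2) + (-98 - 1*(-33)) = -7*(8 - 1*(6 + 4 + 8)**2/(-6)**2) + (-98 + 33) = -7*(8 - 1*1/36*18**2) - 65 = -7*(8 - 1*1/36*324) - 65 = -7*(8 - 9) - 65 = -7*(-1) - 65 = 7 - 65 = -58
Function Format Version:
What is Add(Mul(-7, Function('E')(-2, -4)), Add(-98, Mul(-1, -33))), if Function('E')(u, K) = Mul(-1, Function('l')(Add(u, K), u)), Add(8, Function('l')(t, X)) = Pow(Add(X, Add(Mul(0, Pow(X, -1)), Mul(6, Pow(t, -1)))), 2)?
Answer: -58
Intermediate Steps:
Function('l')(t, X) = Add(-8, Pow(Add(X, Mul(6, Pow(t, -1))), 2)) (Function('l')(t, X) = Add(-8, Pow(Add(X, Add(Mul(0, Pow(X, -1)), Mul(6, Pow(t, -1)))), 2)) = Add(-8, Pow(Add(X, Add(0, Mul(6, Pow(t, -1)))), 2)) = Add(-8, Pow(Add(X, Mul(6, Pow(t, -1))), 2)))
Function('E')(u, K) = Add(8, Mul(-1, Pow(Add(6, Mul(u, Add(K, u))), 2), Pow(Add(K, u), -2))) (Function('E')(u, K) = Mul(-1, Add(-8, Mul(Pow(Add(u, K), -2), Pow(Add(6, Mul(u, Add(u, K))), 2)))) = Mul(-1, Add(-8, Mul(Pow(Add(K, u), -2), Pow(Add(6, Mul(u, Add(K, u))), 2)))) = Mul(-1, Add(-8, Mul(Pow(Add(6, Mul(u, Add(K, u))), 2), Pow(Add(K, u), -2)))) = Add(8, Mul(-1, Pow(Add(6, Mul(u, Add(K, u))), 2), Pow(Add(K, u), -2))))
Add(Mul(-7, Function('E')(-2, -4)), Add(-98, Mul(-1, -33))) = Add(Mul(-7, Add(8, Mul(-1, Pow(Add(-4, -2), -2), Pow(Add(6, Pow(-2, 2), Mul(-4, -2)), 2)))), Add(-98, Mul(-1, -33))) = Add(Mul(-7, Add(8, Mul(-1, Pow(-6, -2), Pow(Add(6, 4, 8), 2)))), Add(-98, 33)) = Add(Mul(-7, Add(8, Mul(-1, Rational(1, 36), Pow(18, 2)))), -65) = Add(Mul(-7, Add(8, Mul(-1, Rational(1, 36), 324))), -65) = Add(Mul(-7, Add(8, -9)), -65) = Add(Mul(-7, -1), -65) = Add(7, -65) = -58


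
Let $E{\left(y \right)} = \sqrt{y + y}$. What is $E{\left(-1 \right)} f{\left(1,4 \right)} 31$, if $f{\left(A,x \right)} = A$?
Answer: $31 i \sqrt{2} \approx 43.841 i$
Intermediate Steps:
$E{\left(y \right)} = \sqrt{2} \sqrt{y}$ ($E{\left(y \right)} = \sqrt{2 y} = \sqrt{2} \sqrt{y}$)
$E{\left(-1 \right)} f{\left(1,4 \right)} 31 = \sqrt{2} \sqrt{-1} \cdot 1 \cdot 31 = \sqrt{2} i 1 \cdot 31 = i \sqrt{2} \cdot 1 \cdot 31 = i \sqrt{2} \cdot 31 = 31 i \sqrt{2}$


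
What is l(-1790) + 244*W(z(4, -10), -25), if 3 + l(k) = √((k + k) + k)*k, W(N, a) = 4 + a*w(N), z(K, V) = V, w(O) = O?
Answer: 61973 - 1790*I*√5370 ≈ 61973.0 - 1.3117e+5*I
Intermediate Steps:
W(N, a) = 4 + N*a (W(N, a) = 4 + a*N = 4 + N*a)
l(k) = -3 + √3*k^(3/2) (l(k) = -3 + √((k + k) + k)*k = -3 + √(2*k + k)*k = -3 + √(3*k)*k = -3 + (√3*√k)*k = -3 + √3*k^(3/2))
l(-1790) + 244*W(z(4, -10), -25) = (-3 + √3*(-1790)^(3/2)) + 244*(4 - 10*(-25)) = (-3 + √3*(-1790*I*√1790)) + 244*(4 + 250) = (-3 - 1790*I*√5370) + 244*254 = (-3 - 1790*I*√5370) + 61976 = 61973 - 1790*I*√5370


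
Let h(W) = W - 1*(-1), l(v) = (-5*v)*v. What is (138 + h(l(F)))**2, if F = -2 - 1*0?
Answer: 14161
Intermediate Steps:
F = -2 (F = -2 + 0 = -2)
l(v) = -5*v**2
h(W) = 1 + W (h(W) = W + 1 = 1 + W)
(138 + h(l(F)))**2 = (138 + (1 - 5*(-2)**2))**2 = (138 + (1 - 5*4))**2 = (138 + (1 - 20))**2 = (138 - 19)**2 = 119**2 = 14161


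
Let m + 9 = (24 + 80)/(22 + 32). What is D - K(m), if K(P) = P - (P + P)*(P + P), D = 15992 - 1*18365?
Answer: -1578836/729 ≈ -2165.8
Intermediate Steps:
D = -2373 (D = 15992 - 18365 = -2373)
m = -191/27 (m = -9 + (24 + 80)/(22 + 32) = -9 + 104/54 = -9 + 104*(1/54) = -9 + 52/27 = -191/27 ≈ -7.0741)
K(P) = P - 4*P**2 (K(P) = P - 2*P*2*P = P - 4*P**2)
D - K(m) = -2373 - (-191)*(1 - 4*(-191/27))/27 = -2373 - (-191)*(1 + 764/27)/27 = -2373 - (-191)*791/(27*27) = -2373 - 1*(-151081/729) = -2373 + 151081/729 = -1578836/729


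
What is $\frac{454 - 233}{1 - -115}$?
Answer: $\frac{221}{116} \approx 1.9052$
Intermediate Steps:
$\frac{454 - 233}{1 - -115} = \frac{221}{1 + 115} = \frac{221}{116}$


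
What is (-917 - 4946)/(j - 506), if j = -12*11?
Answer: 533/58 ≈ 9.1897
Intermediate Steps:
j = -132
(-917 - 4946)/(j - 506) = (-917 - 4946)/(-132 - 506) = -5863/(-638) = -5863*(-1/638) = 533/58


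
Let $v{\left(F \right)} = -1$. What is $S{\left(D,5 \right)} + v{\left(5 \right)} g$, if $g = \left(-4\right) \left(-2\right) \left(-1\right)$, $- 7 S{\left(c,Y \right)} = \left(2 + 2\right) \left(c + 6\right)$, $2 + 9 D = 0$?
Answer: $\frac{296}{63} \approx 4.6984$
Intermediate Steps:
$D = - \frac{2}{9}$ ($D = - \frac{2}{9} + \frac{1}{9} \cdot 0 = - \frac{2}{9} + 0 = - \frac{2}{9} \approx -0.22222$)
$S{\left(c,Y \right)} = - \frac{24}{7} - \frac{4 c}{7}$ ($S{\left(c,Y \right)} = - \frac{\left(2 + 2\right) \left(c + 6\right)}{7} = - \frac{4 \left(6 + c\right)}{7} = - \frac{24 + 4 c}{7} = - \frac{24}{7} - \frac{4 c}{7}$)
$g = -8$ ($g = 8 \left(-1\right) = -8$)
$S{\left(D,5 \right)} + v{\left(5 \right)} g = \left(- \frac{24}{7} - - \frac{8}{63}\right) - -8 = \left(- \frac{24}{7} + \frac{8}{63}\right) + 8 = - \frac{208}{63} + 8 = \frac{296}{63}$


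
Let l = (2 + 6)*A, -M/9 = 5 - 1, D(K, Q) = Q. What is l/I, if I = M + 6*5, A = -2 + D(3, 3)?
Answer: -4/3 ≈ -1.3333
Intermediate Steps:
A = 1 (A = -2 + 3 = 1)
M = -36 (M = -9*(5 - 1) = -9*4 = -36)
l = 8 (l = (2 + 6)*1 = 8*1 = 8)
I = -6 (I = -36 + 6*5 = -36 + 30 = -6)
l/I = 8/(-6) = 8*(-⅙) = -4/3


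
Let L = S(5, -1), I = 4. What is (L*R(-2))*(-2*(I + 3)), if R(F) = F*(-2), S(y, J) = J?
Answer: 56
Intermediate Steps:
L = -1
R(F) = -2*F
(L*R(-2))*(-2*(I + 3)) = (-(-2)*(-2))*(-2*(4 + 3)) = (-1*4)*(-2*7) = -4*(-14) = 56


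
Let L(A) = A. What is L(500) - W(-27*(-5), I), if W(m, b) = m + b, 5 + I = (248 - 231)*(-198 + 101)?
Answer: 2019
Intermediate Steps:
I = -1654 (I = -5 + (248 - 231)*(-198 + 101) = -5 + 17*(-97) = -5 - 1649 = -1654)
W(m, b) = b + m
L(500) - W(-27*(-5), I) = 500 - (-1654 - 27*(-5)) = 500 - (-1654 + 135) = 500 - 1*(-1519) = 500 + 1519 = 2019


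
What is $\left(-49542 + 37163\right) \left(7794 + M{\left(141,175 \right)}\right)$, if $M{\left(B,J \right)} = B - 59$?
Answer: $-97497004$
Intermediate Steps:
$M{\left(B,J \right)} = -59 + B$ ($M{\left(B,J \right)} = B - 59 = -59 + B$)
$\left(-49542 + 37163\right) \left(7794 + M{\left(141,175 \right)}\right) = \left(-49542 + 37163\right) \left(7794 + \left(-59 + 141\right)\right) = - 12379 \left(7794 + 82\right) = \left(-12379\right) 7876 = -97497004$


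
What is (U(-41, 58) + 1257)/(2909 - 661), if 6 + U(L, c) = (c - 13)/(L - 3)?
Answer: 54999/98912 ≈ 0.55604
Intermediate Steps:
U(L, c) = -6 + (-13 + c)/(-3 + L) (U(L, c) = -6 + (c - 13)/(L - 3) = -6 + (-13 + c)/(-3 + L))
(U(-41, 58) + 1257)/(2909 - 661) = ((5 + 58 - 6*(-41))/(-3 - 41) + 1257)/(2909 - 661) = ((5 + 58 + 246)/(-44) + 1257)/2248 = (-1/44*309 + 1257)*(1/2248) = (-309/44 + 1257)*(1/2248) = (54999/44)*(1/2248) = 54999/98912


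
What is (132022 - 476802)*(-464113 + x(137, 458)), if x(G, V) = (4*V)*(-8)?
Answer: 165069975820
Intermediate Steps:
x(G, V) = -32*V
(132022 - 476802)*(-464113 + x(137, 458)) = (132022 - 476802)*(-464113 - 32*458) = -344780*(-464113 - 14656) = -344780*(-478769) = 165069975820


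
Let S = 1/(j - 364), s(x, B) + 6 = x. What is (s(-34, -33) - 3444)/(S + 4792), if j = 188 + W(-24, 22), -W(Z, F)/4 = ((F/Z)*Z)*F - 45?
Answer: -6731088/9258143 ≈ -0.72705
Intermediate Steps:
s(x, B) = -6 + x
W(Z, F) = 180 - 4*F**2 (W(Z, F) = -4*(((F/Z)*Z)*F - 45) = -4*(F*F - 45) = -4*(F**2 - 45) = -4*(-45 + F**2) = 180 - 4*F**2)
j = -1568 (j = 188 + (180 - 4*22**2) = 188 + (180 - 4*484) = 188 + (180 - 1936) = 188 - 1756 = -1568)
S = -1/1932 (S = 1/(-1568 - 364) = 1/(-1932) = -1/1932 ≈ -0.00051760)
(s(-34, -33) - 3444)/(S + 4792) = ((-6 - 34) - 3444)/(-1/1932 + 4792) = (-40 - 3444)/(9258143/1932) = -3484*1932/9258143 = -6731088/9258143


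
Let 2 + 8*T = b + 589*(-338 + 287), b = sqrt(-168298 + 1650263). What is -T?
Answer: 30041/8 - sqrt(1481965)/8 ≈ 3603.0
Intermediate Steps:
b = sqrt(1481965) ≈ 1217.4
T = -30041/8 + sqrt(1481965)/8 (T = -1/4 + (sqrt(1481965) + 589*(-338 + 287))/8 = -1/4 + (sqrt(1481965) + 589*(-51))/8 = -1/4 + (sqrt(1481965) - 30039)/8 = -1/4 + (-30039 + sqrt(1481965))/8 = -1/4 + (-30039/8 + sqrt(1481965)/8) = -30041/8 + sqrt(1481965)/8 ≈ -3603.0)
-T = -(-30041/8 + sqrt(1481965)/8) = 30041/8 - sqrt(1481965)/8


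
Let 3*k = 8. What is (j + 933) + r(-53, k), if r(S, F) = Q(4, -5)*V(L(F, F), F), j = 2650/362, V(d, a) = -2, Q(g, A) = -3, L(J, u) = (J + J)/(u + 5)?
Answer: 171284/181 ≈ 946.32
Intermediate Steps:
L(J, u) = 2*J/(5 + u) (L(J, u) = (2*J)/(5 + u) = 2*J/(5 + u))
k = 8/3 (k = (1/3)*8 = 8/3 ≈ 2.6667)
j = 1325/181 (j = 2650*(1/362) = 1325/181 ≈ 7.3204)
r(S, F) = 6 (r(S, F) = -3*(-2) = 6)
(j + 933) + r(-53, k) = (1325/181 + 933) + 6 = 170198/181 + 6 = 171284/181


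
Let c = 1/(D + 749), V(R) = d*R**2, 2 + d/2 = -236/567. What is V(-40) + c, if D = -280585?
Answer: -1226801024567/158667012 ≈ -7731.9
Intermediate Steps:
d = -2740/567 (d = -4 + 2*(-236/567) = -4 - 472/567 = -2740/567 ≈ -4.8325)
V(R) = -2740*R**2/567
c = -1/279836 (c = 1/(-280585 + 749) = 1/(-279836) = -1/279836 ≈ -3.5735e-6)
V(-40) + c = -2740/567*(-40)**2 - 1/279836 = -2740/567*1600 - 1/279836 = -4384000/567 - 1/279836 = -1226801024567/158667012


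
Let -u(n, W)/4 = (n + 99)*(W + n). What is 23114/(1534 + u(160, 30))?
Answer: -11557/97653 ≈ -0.11835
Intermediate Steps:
u(n, W) = -4*(99 + n)*(W + n) (u(n, W) = -4*(n + 99)*(W + n) = -4*(99 + n)*(W + n))
23114/(1534 + u(160, 30)) = 23114/(1534 + (-396*30 - 396*160 - 4*160**2 - 4*30*160)) = 23114/(1534 + (-11880 - 63360 - 4*25600 - 19200)) = 23114/(1534 + (-11880 - 63360 - 102400 - 19200)) = 23114/(1534 - 196840) = 23114/(-195306) = 23114*(-1/195306) = -11557/97653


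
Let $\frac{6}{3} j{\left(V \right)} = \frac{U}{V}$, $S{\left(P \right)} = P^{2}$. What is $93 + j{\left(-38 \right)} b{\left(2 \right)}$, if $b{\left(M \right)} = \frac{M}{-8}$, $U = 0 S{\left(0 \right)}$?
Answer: $93$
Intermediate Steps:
$U = 0$ ($U = 0 \cdot 0^{2} = 0 \cdot 0 = 0$)
$b{\left(M \right)} = - \frac{M}{8}$ ($b{\left(M \right)} = M \left(- \frac{1}{8}\right) = - \frac{M}{8}$)
$j{\left(V \right)} = 0$ ($j{\left(V \right)} = \frac{0 \frac{1}{V}}{2} = \frac{1}{2} \cdot 0 = 0$)
$93 + j{\left(-38 \right)} b{\left(2 \right)} = 93 + 0 \left(\left(- \frac{1}{8}\right) 2\right) = 93 + 0 \left(- \frac{1}{4}\right) = 93 + 0 = 93$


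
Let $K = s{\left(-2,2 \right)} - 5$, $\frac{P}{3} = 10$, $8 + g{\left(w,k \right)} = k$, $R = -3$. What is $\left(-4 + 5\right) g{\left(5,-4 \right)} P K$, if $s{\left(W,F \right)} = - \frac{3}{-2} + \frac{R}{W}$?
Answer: $720$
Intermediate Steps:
$g{\left(w,k \right)} = -8 + k$
$P = 30$ ($P = 3 \cdot 10 = 30$)
$s{\left(W,F \right)} = \frac{3}{2} - \frac{3}{W}$ ($s{\left(W,F \right)} = - \frac{3}{-2} - \frac{3}{W} = \left(-3\right) \left(- \frac{1}{2}\right) - \frac{3}{W} = \frac{3}{2} - \frac{3}{W}$)
$K = -2$ ($K = \left(\frac{3}{2} - \frac{3}{-2}\right) - 5 = \left(\frac{3}{2} - - \frac{3}{2}\right) - 5 = \left(\frac{3}{2} + \frac{3}{2}\right) - 5 = 3 - 5 = -2$)
$\left(-4 + 5\right) g{\left(5,-4 \right)} P K = \left(-4 + 5\right) \left(-8 - 4\right) 30 \left(-2\right) = 1 \left(-12\right) 30 \left(-2\right) = \left(-12\right) 30 \left(-2\right) = \left(-360\right) \left(-2\right) = 720$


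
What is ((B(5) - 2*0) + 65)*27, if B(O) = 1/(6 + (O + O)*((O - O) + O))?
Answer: 98307/56 ≈ 1755.5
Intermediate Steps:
B(O) = 1/(6 + 2*O²) (B(O) = 1/(6 + (2*O)*(0 + O)) = 1/(6 + (2*O)*O) = 1/(6 + 2*O²))
((B(5) - 2*0) + 65)*27 = ((1/(2*(3 + 5²)) - 2*0) + 65)*27 = ((1/(2*(3 + 25)) + 0) + 65)*27 = (((½)/28 + 0) + 65)*27 = (((½)*(1/28) + 0) + 65)*27 = ((1/56 + 0) + 65)*27 = (1/56 + 65)*27 = (3641/56)*27 = 98307/56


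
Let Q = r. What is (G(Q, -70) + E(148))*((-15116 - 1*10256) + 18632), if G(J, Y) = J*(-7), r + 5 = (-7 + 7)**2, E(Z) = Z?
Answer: -1233420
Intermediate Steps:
r = -5 (r = -5 + (-7 + 7)**2 = -5 + 0**2 = -5 + 0 = -5)
Q = -5
G(J, Y) = -7*J
(G(Q, -70) + E(148))*((-15116 - 1*10256) + 18632) = (-7*(-5) + 148)*((-15116 - 1*10256) + 18632) = (35 + 148)*((-15116 - 10256) + 18632) = 183*(-25372 + 18632) = 183*(-6740) = -1233420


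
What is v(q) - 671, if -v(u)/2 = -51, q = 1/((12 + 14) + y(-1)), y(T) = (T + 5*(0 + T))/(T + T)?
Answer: -569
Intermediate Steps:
y(T) = 3 (y(T) = (T + 5*T)/((2*T)) = (6*T)*(1/(2*T)) = 3)
q = 1/29 (q = 1/((12 + 14) + 3) = 1/(26 + 3) = 1/29 ≈ 0.034483)
v(u) = 102 (v(u) = -2*(-51) = 102)
v(q) - 671 = 102 - 671 = -569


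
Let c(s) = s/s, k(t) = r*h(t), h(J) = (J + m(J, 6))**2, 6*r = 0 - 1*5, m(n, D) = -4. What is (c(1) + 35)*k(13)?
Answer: -2430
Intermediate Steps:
r = -5/6 (r = (0 - 1*5)/6 = (0 - 5)/6 = (1/6)*(-5) = -5/6 ≈ -0.83333)
h(J) = (-4 + J)**2 (h(J) = (J - 4)**2 = (-4 + J)**2)
k(t) = -5*(-4 + t)**2/6
c(s) = 1
(c(1) + 35)*k(13) = (1 + 35)*(-5*(-4 + 13)**2/6) = 36*(-5/6*9**2) = 36*(-5/6*81) = 36*(-135/2) = -2430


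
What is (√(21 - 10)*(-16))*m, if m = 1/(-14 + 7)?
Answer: 16*√11/7 ≈ 7.5809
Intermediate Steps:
m = -⅐ (m = 1/(-7) = -⅐ ≈ -0.14286)
(√(21 - 10)*(-16))*m = (√(21 - 10)*(-16))*(-⅐) = (√11*(-16))*(-⅐) = -16*√11*(-⅐) = 16*√11/7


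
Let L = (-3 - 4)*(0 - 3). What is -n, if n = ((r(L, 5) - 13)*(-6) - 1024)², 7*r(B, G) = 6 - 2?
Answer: -44169316/49 ≈ -9.0142e+5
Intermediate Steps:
L = 21 (L = -7*(-3) = 21)
r(B, G) = 4/7 (r(B, G) = (6 - 2)/7 = (⅐)*4 = 4/7)
n = 44169316/49 (n = ((4/7 - 13)*(-6) - 1024)² = (-87/7*(-6) - 1024)² = (522/7 - 1024)² = (-6646/7)² = 44169316/49 ≈ 9.0142e+5)
-n = -1*44169316/49 = -44169316/49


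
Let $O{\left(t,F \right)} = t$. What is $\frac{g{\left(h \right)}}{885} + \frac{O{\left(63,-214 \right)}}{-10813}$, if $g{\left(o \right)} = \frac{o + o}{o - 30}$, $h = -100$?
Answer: $- \frac{101711}{24880713} \approx -0.0040879$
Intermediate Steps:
$g{\left(o \right)} = \frac{2 o}{-30 + o}$
$\frac{g{\left(h \right)}}{885} + \frac{O{\left(63,-214 \right)}}{-10813} = \frac{2 \left(-100\right) \frac{1}{-30 - 100}}{885} + \frac{63}{-10813} = 2 \left(-100\right) \frac{1}{-130} \cdot \frac{1}{885} + 63 \left(- \frac{1}{10813}\right) = 2 \left(-100\right) \left(- \frac{1}{130}\right) \frac{1}{885} - \frac{63}{10813} = \frac{20}{13} \cdot \frac{1}{885} - \frac{63}{10813} = \frac{4}{2301} - \frac{63}{10813} = - \frac{101711}{24880713}$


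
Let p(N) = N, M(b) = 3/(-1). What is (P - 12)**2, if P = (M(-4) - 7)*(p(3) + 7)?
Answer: 12544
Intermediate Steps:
M(b) = -3 (M(b) = 3*(-1) = -3)
P = -100 (P = (-3 - 7)*(3 + 7) = -10*10 = -100)
(P - 12)**2 = (-100 - 12)**2 = (-112)**2 = 12544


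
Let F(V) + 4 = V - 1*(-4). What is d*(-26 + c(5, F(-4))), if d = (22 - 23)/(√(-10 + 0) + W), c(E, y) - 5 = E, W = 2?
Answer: 16/7 - 8*I*√10/7 ≈ 2.2857 - 3.614*I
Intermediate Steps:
F(V) = V (F(V) = -4 + (V - 1*(-4)) = -4 + (V + 4) = -4 + (4 + V) = V)
c(E, y) = 5 + E
d = -1/(2 + I*√10) (d = (22 - 23)/(√(-10 + 0) + 2) = -1/(√(-10) + 2) = -1/(I*√10 + 2) = -1/(2 + I*√10) ≈ -0.14286 + 0.22588*I)
d*(-26 + c(5, F(-4))) = (I/(√10 - 2*I))*(-26 + (5 + 5)) = (I/(√10 - 2*I))*(-26 + 10) = (I/(√10 - 2*I))*(-16) = -16*I/(√10 - 2*I)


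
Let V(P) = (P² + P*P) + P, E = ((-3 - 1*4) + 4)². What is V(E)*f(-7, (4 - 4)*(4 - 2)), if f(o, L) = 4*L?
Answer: 0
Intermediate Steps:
E = 9 (E = ((-3 - 4) + 4)² = (-7 + 4)² = (-3)² = 9)
V(P) = P + 2*P² (V(P) = (P² + P²) + P = 2*P² + P = P + 2*P²)
V(E)*f(-7, (4 - 4)*(4 - 2)) = (9*(1 + 2*9))*(4*((4 - 4)*(4 - 2))) = (9*(1 + 18))*(4*(0*2)) = (9*19)*(4*0) = 171*0 = 0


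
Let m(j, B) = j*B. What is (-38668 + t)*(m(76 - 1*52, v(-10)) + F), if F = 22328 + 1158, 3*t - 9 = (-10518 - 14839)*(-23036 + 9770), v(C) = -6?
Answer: 2616404523238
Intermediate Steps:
m(j, B) = B*j
t = 112128657 (t = 3 + ((-10518 - 14839)*(-23036 + 9770))/3 = 3 + (-25357*(-13266))/3 = 3 + (1/3)*336385962 = 3 + 112128654 = 112128657)
F = 23486
(-38668 + t)*(m(76 - 1*52, v(-10)) + F) = (-38668 + 112128657)*(-6*(76 - 1*52) + 23486) = 112089989*(-6*(76 - 52) + 23486) = 112089989*(-6*24 + 23486) = 112089989*(-144 + 23486) = 112089989*23342 = 2616404523238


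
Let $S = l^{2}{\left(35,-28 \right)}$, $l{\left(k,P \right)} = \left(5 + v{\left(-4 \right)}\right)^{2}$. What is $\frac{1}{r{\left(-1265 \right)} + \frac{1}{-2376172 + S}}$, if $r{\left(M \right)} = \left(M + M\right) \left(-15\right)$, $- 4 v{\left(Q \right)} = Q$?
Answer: $\frac{2374876}{90126544199} \approx 2.635 \cdot 10^{-5}$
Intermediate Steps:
$v{\left(Q \right)} = - \frac{Q}{4}$
$r{\left(M \right)} = - 30 M$ ($r{\left(M \right)} = 2 M \left(-15\right) = - 30 M$)
$l{\left(k,P \right)} = 36$ ($l{\left(k,P \right)} = \left(5 - -1\right)^{2} = \left(5 + 1\right)^{2} = 6^{2} = 36$)
$S = 1296$ ($S = 36^{2} = 1296$)
$\frac{1}{r{\left(-1265 \right)} + \frac{1}{-2376172 + S}} = \frac{1}{\left(-30\right) \left(-1265\right) + \frac{1}{-2376172 + 1296}} = \frac{1}{37950 + \frac{1}{-2374876}} = \frac{1}{37950 - \frac{1}{2374876}} = \frac{1}{\frac{90126544199}{2374876}} = \frac{2374876}{90126544199}$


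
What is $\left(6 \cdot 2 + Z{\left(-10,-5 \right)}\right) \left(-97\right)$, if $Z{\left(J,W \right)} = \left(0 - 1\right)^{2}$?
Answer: $-1261$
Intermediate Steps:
$Z{\left(J,W \right)} = 1$ ($Z{\left(J,W \right)} = \left(-1\right)^{2} = 1$)
$\left(6 \cdot 2 + Z{\left(-10,-5 \right)}\right) \left(-97\right) = \left(6 \cdot 2 + 1\right) \left(-97\right) = \left(12 + 1\right) \left(-97\right) = 13 \left(-97\right) = -1261$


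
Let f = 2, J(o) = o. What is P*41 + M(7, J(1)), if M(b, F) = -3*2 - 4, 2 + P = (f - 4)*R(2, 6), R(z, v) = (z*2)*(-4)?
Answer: 1220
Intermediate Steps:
R(z, v) = -8*z (R(z, v) = (2*z)*(-4) = -8*z)
P = 30 (P = -2 + (2 - 4)*(-8*2) = -2 - 2*(-16) = -2 + 32 = 30)
M(b, F) = -10 (M(b, F) = -6 - 4 = -10)
P*41 + M(7, J(1)) = 30*41 - 10 = 1230 - 10 = 1220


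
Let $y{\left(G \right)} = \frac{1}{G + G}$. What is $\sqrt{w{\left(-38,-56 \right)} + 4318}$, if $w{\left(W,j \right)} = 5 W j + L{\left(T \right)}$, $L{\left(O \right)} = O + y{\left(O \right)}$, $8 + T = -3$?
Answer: $\frac{3 \sqrt{803814}}{22} \approx 122.26$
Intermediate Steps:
$T = -11$ ($T = -8 - 3 = -11$)
$y{\left(G \right)} = \frac{1}{2 G}$
$L{\left(O \right)} = O + \frac{1}{2 O}$
$w{\left(W,j \right)} = - \frac{243}{22} + 5 W j$ ($w{\left(W,j \right)} = 5 W j - \left(11 - \frac{1}{2 \left(-11\right)}\right) = 5 W j + \left(-11 + \frac{1}{2} \left(- \frac{1}{11}\right)\right) = 5 W j - \frac{243}{22} = - \frac{243}{22} + 5 W j$)
$\sqrt{w{\left(-38,-56 \right)} + 4318} = \sqrt{\left(- \frac{243}{22} + 5 \left(-38\right) \left(-56\right)\right) + 4318} = \sqrt{\left(- \frac{243}{22} + 10640\right) + 4318} = \sqrt{\frac{233837}{22} + 4318} = \sqrt{\frac{328833}{22}} = \frac{3 \sqrt{803814}}{22}$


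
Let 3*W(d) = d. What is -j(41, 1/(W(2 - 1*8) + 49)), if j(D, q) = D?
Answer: -41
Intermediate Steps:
W(d) = d/3
-j(41, 1/(W(2 - 1*8) + 49)) = -1*41 = -41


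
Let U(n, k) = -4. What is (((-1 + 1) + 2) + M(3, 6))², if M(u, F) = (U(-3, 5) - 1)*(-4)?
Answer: 484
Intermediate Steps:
M(u, F) = 20 (M(u, F) = (-4 - 1)*(-4) = -5*(-4) = 20)
(((-1 + 1) + 2) + M(3, 6))² = (((-1 + 1) + 2) + 20)² = ((0 + 2) + 20)² = (2 + 20)² = 22² = 484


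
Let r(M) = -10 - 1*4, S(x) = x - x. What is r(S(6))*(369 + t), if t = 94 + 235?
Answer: -9772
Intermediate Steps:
S(x) = 0
r(M) = -14 (r(M) = -10 - 4 = -14)
t = 329
r(S(6))*(369 + t) = -14*(369 + 329) = -14*698 = -9772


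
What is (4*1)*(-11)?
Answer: -44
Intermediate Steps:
(4*1)*(-11) = 4*(-11) = -44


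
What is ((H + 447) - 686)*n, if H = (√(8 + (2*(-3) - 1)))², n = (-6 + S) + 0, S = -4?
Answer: 2380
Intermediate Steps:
n = -10 (n = (-6 - 4) + 0 = -10 + 0 = -10)
H = 1 (H = (√(8 + (-6 - 1)))² = (√(8 - 7))² = (√1)² = 1² = 1)
((H + 447) - 686)*n = ((1 + 447) - 686)*(-10) = (448 - 686)*(-10) = -238*(-10) = 2380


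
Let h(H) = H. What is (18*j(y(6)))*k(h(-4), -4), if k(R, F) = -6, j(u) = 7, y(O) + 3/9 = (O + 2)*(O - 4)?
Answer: -756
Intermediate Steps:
y(O) = -⅓ + (-4 + O)*(2 + O) (y(O) = -⅓ + (O + 2)*(O - 4) = -⅓ + (2 + O)*(-4 + O) = -⅓ + (-4 + O)*(2 + O))
(18*j(y(6)))*k(h(-4), -4) = (18*7)*(-6) = 126*(-6) = -756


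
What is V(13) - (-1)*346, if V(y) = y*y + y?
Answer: 528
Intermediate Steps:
V(y) = y + y² (V(y) = y² + y = y + y²)
V(13) - (-1)*346 = 13*(1 + 13) - (-1)*346 = 13*14 - 1*(-346) = 182 + 346 = 528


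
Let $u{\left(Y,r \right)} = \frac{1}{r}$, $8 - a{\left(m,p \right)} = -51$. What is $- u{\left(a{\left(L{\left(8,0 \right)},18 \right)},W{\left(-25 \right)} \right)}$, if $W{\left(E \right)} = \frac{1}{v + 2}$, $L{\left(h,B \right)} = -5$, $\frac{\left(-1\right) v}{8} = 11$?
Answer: $86$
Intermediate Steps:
$v = -88$ ($v = \left(-8\right) 11 = -88$)
$a{\left(m,p \right)} = 59$ ($a{\left(m,p \right)} = 8 - -51 = 8 + 51 = 59$)
$W{\left(E \right)} = - \frac{1}{86}$ ($W{\left(E \right)} = \frac{1}{-88 + 2} = \frac{1}{-86} = - \frac{1}{86}$)
$- u{\left(a{\left(L{\left(8,0 \right)},18 \right)},W{\left(-25 \right)} \right)} = - \frac{1}{- \frac{1}{86}} = \left(-1\right) \left(-86\right) = 86$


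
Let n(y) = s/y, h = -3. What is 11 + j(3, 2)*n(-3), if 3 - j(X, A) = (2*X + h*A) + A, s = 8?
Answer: 25/3 ≈ 8.3333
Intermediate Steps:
n(y) = 8/y
j(X, A) = 3 - 2*X + 2*A (j(X, A) = 3 - ((2*X - 3*A) + A) = 3 - ((-3*A + 2*X) + A) = 3 - (-2*A + 2*X) = 3 + (-2*X + 2*A) = 3 - 2*X + 2*A)
11 + j(3, 2)*n(-3) = 11 + (3 - 2*3 + 2*2)*(8/(-3)) = 11 + (3 - 6 + 4)*(8*(-⅓)) = 11 + 1*(-8/3) = 11 - 8/3 = 25/3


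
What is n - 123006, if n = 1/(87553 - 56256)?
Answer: -3849718781/31297 ≈ -1.2301e+5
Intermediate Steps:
n = 1/31297 ≈ 3.1952e-5
n - 123006 = 1/31297 - 123006 = -3849718781/31297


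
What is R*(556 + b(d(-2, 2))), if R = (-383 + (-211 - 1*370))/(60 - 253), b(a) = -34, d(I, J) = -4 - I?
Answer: 503208/193 ≈ 2607.3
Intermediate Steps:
R = 964/193 (R = (-383 + (-211 - 370))/(-193) = (-383 - 581)*(-1/193) = -964*(-1/193) = 964/193 ≈ 4.9948)
R*(556 + b(d(-2, 2))) = 964*(556 - 34)/193 = (964/193)*522 = 503208/193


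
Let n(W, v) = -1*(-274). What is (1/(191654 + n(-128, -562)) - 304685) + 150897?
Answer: -29516223263/191928 ≈ -1.5379e+5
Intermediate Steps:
n(W, v) = 274
(1/(191654 + n(-128, -562)) - 304685) + 150897 = (1/(191654 + 274) - 304685) + 150897 = (1/191928 - 304685) + 150897 = -58477582679/191928 + 150897 = -29516223263/191928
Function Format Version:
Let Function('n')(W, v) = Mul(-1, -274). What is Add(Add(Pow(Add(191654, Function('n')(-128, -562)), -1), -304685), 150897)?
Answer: Rational(-29516223263, 191928) ≈ -1.5379e+5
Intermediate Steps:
Function('n')(W, v) = 274
Add(Add(Pow(Add(191654, Function('n')(-128, -562)), -1), -304685), 150897) = Add(Add(Pow(Add(191654, 274), -1), -304685), 150897) = Add(Add(Pow(191928, -1), -304685), 150897) = Add(Add(Rational(1, 191928), -304685), 150897) = Add(Rational(-58477582679, 191928), 150897) = Rational(-29516223263, 191928)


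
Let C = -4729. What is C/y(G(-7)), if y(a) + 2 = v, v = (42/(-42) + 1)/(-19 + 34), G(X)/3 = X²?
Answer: 4729/2 ≈ 2364.5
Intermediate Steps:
G(X) = 3*X²
v = 0 (v = (42*(-1/42) + 1)/15 = (-1 + 1)*(1/15) = 0*(1/15) = 0)
y(a) = -2 (y(a) = -2 + 0 = -2)
C/y(G(-7)) = -4729/(-2) = -4729*(-½) = 4729/2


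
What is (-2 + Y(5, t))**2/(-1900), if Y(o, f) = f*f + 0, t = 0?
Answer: -1/475 ≈ -0.0021053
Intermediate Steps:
Y(o, f) = f**2 (Y(o, f) = f**2 + 0 = f**2)
(-2 + Y(5, t))**2/(-1900) = (-2 + 0**2)**2/(-1900) = (-2 + 0)**2*(-1/1900) = (-2)**2*(-1/1900) = 4*(-1/1900) = -1/475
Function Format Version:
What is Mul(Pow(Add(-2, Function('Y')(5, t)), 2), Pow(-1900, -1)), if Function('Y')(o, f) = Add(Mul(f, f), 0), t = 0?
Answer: Rational(-1, 475) ≈ -0.0021053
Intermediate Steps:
Function('Y')(o, f) = Pow(f, 2) (Function('Y')(o, f) = Add(Pow(f, 2), 0) = Pow(f, 2))
Mul(Pow(Add(-2, Function('Y')(5, t)), 2), Pow(-1900, -1)) = Mul(Pow(Add(-2, Pow(0, 2)), 2), Pow(-1900, -1)) = Mul(Pow(Add(-2, 0), 2), Rational(-1, 1900)) = Mul(Pow(-2, 2), Rational(-1, 1900)) = Mul(4, Rational(-1, 1900)) = Rational(-1, 475)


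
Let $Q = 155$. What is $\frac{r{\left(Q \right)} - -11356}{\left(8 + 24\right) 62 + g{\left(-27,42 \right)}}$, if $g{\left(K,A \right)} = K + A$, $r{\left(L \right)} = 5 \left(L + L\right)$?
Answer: $\frac{12906}{1999} \approx 6.4562$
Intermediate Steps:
$r{\left(L \right)} = 10 L$ ($r{\left(L \right)} = 5 \cdot 2 L = 10 L$)
$g{\left(K,A \right)} = A + K$
$\frac{r{\left(Q \right)} - -11356}{\left(8 + 24\right) 62 + g{\left(-27,42 \right)}} = \frac{10 \cdot 155 - -11356}{\left(8 + 24\right) 62 + \left(42 - 27\right)} = \frac{1550 + \left(-10263 + 21619\right)}{32 \cdot 62 + 15} = \frac{1550 + 11356}{1984 + 15} = \frac{12906}{1999}$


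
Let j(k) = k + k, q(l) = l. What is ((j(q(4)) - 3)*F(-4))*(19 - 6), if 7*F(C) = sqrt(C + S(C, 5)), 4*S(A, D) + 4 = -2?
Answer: 65*I*sqrt(22)/14 ≈ 21.777*I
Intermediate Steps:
j(k) = 2*k
S(A, D) = -3/2 (S(A, D) = -1 + (1/4)*(-2) = -1 - 1/2 = -3/2)
F(C) = sqrt(-3/2 + C)/7 (F(C) = sqrt(C - 3/2)/7 = sqrt(-3/2 + C)/7)
((j(q(4)) - 3)*F(-4))*(19 - 6) = ((2*4 - 3)*(sqrt(-6 + 4*(-4))/14))*(19 - 6) = ((8 - 3)*(sqrt(-6 - 16)/14))*13 = (5*(sqrt(-22)/14))*13 = (5*((I*sqrt(22))/14))*13 = (5*(I*sqrt(22)/14))*13 = (5*I*sqrt(22)/14)*13 = 65*I*sqrt(22)/14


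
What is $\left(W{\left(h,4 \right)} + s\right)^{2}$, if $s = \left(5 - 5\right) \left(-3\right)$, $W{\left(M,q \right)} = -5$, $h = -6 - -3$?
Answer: $25$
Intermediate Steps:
$h = -3$ ($h = -6 + 3 = -3$)
$s = 0$ ($s = 0 \left(-3\right) = 0$)
$\left(W{\left(h,4 \right)} + s\right)^{2} = \left(-5 + 0\right)^{2} = \left(-5\right)^{2} = 25$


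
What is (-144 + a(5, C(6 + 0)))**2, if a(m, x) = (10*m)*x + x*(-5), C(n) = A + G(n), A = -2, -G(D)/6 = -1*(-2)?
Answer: 599076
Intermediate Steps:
G(D) = -12 (G(D) = -(-6)*(-2) = -6*2 = -12)
C(n) = -14 (C(n) = -2 - 12 = -14)
a(m, x) = -5*x + 10*m*x (a(m, x) = 10*m*x - 5*x = -5*x + 10*m*x)
(-144 + a(5, C(6 + 0)))**2 = (-144 + 5*(-14)*(-1 + 2*5))**2 = (-144 + 5*(-14)*(-1 + 10))**2 = (-144 + 5*(-14)*9)**2 = (-144 - 630)**2 = (-774)**2 = 599076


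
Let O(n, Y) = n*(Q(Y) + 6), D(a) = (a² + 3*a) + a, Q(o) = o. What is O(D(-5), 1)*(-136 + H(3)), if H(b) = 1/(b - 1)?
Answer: -9485/2 ≈ -4742.5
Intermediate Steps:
D(a) = a² + 4*a
O(n, Y) = n*(6 + Y) (O(n, Y) = n*(Y + 6) = n*(6 + Y))
H(b) = 1/(-1 + b)
O(D(-5), 1)*(-136 + H(3)) = ((-5*(4 - 5))*(6 + 1))*(-136 + 1/(-1 + 3)) = (-5*(-1)*7)*(-136 + 1/2) = (5*7)*(-136 + ½) = 35*(-271/2) = -9485/2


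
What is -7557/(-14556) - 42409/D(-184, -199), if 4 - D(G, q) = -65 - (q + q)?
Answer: 206597219/1596308 ≈ 129.42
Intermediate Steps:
D(G, q) = 69 + 2*q (D(G, q) = 4 - (-65 - (q + q)) = 4 - (-65 - 2*q) = 4 + (65 + 2*q) = 69 + 2*q)
-7557/(-14556) - 42409/D(-184, -199) = -7557/(-14556) - 42409/(69 + 2*(-199)) = -7557*(-1/14556) - 42409/(69 - 398) = 2519/4852 - 42409/(-329) = 2519/4852 - 42409*(-1/329) = 2519/4852 + 42409/329 = 206597219/1596308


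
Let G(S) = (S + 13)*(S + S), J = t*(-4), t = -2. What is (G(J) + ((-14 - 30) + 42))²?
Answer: 111556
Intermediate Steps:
J = 8 (J = -2*(-4) = 8)
G(S) = 2*S*(13 + S) (G(S) = (13 + S)*(2*S) = 2*S*(13 + S))
(G(J) + ((-14 - 30) + 42))² = (2*8*(13 + 8) + ((-14 - 30) + 42))² = (2*8*21 + (-44 + 42))² = (336 - 2)² = 334² = 111556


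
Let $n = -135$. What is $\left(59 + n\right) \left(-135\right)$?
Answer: $10260$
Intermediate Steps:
$\left(59 + n\right) \left(-135\right) = \left(59 - 135\right) \left(-135\right) = \left(-76\right) \left(-135\right) = 10260$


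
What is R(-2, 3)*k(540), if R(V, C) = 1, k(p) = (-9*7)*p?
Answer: -34020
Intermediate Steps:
k(p) = -63*p
R(-2, 3)*k(540) = 1*(-63*540) = 1*(-34020) = -34020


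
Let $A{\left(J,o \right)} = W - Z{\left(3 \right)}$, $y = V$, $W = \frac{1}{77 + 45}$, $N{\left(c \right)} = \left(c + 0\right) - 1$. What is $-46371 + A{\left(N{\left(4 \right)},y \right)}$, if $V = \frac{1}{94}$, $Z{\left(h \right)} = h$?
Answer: $- \frac{5657627}{122} \approx -46374.0$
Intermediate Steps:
$N{\left(c \right)} = -1 + c$ ($N{\left(c \right)} = c - 1 = -1 + c$)
$V = \frac{1}{94} \approx 0.010638$
$W = \frac{1}{122} \approx 0.0081967$
$y = \frac{1}{94} \approx 0.010638$
$A{\left(J,o \right)} = - \frac{365}{122}$ ($A{\left(J,o \right)} = \frac{1}{122} - 3 = - \frac{365}{122}$)
$-46371 + A{\left(N{\left(4 \right)},y \right)} = -46371 - \frac{365}{122} = - \frac{5657627}{122}$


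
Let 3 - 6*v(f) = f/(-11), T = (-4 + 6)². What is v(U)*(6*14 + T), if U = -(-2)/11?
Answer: 1460/33 ≈ 44.242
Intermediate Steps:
U = 2/11 (U = -(-2)/11 = -1*(-2/11) = 2/11 ≈ 0.18182)
T = 4 (T = 2² = 4)
v(f) = ½ + f/66 (v(f) = ½ - f/(6*(-11)) = ½ - f*(-1)/(6*11) = ½ - (-1)*f/66 = ½ + f/66)
v(U)*(6*14 + T) = (½ + (1/66)*(2/11))*(6*14 + 4) = (½ + 1/363)*(84 + 4) = (365/726)*88 = 1460/33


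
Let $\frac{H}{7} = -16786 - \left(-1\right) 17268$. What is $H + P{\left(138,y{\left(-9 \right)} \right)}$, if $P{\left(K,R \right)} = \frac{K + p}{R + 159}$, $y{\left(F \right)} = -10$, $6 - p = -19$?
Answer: $\frac{502889}{149} \approx 3375.1$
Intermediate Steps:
$p = 25$ ($p = 6 - -19 = 6 + 19 = 25$)
$P{\left(K,R \right)} = \frac{25 + K}{159 + R}$ ($P{\left(K,R \right)} = \frac{K + 25}{R + 159} = \frac{25 + K}{159 + R}$)
$H = 3374$ ($H = 7 \left(-16786 - \left(-1\right) 17268\right) = 7 \left(-16786 - -17268\right) = 7 \left(-16786 + 17268\right) = 7 \cdot 482 = 3374$)
$H + P{\left(138,y{\left(-9 \right)} \right)} = 3374 + \frac{25 + 138}{159 - 10} = 3374 + \frac{1}{149} \cdot 163 = 3374 + \frac{163}{149} = \frac{502889}{149}$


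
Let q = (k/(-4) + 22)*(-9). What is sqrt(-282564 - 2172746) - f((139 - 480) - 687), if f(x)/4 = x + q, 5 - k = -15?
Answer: 4724 + I*sqrt(2455310) ≈ 4724.0 + 1566.9*I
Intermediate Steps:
k = 20 (k = 5 - 1*(-15) = 5 + 15 = 20)
q = -153 (q = (20/(-4) + 22)*(-9) = (20*(-1/4) + 22)*(-9) = (-5 + 22)*(-9) = 17*(-9) = -153)
f(x) = -612 + 4*x (f(x) = 4*(x - 153) = 4*(-153 + x) = -612 + 4*x)
sqrt(-282564 - 2172746) - f((139 - 480) - 687) = sqrt(-282564 - 2172746) - (-612 + 4*((139 - 480) - 687)) = sqrt(-2455310) - (-612 + 4*(-341 - 687)) = I*sqrt(2455310) - (-612 + 4*(-1028)) = I*sqrt(2455310) - (-612 - 4112) = I*sqrt(2455310) - 1*(-4724) = I*sqrt(2455310) + 4724 = 4724 + I*sqrt(2455310)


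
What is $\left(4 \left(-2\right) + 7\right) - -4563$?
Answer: $4562$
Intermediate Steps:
$\left(4 \left(-2\right) + 7\right) - -4563 = \left(-8 + 7\right) + 4563 = -1 + 4563 = 4562$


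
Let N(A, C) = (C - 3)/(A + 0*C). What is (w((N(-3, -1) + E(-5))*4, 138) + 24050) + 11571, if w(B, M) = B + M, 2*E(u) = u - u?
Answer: 107293/3 ≈ 35764.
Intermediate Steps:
E(u) = 0 (E(u) = (u - u)/2 = (½)*0 = 0)
N(A, C) = (-3 + C)/A (N(A, C) = (-3 + C)/(A + 0) = (-3 + C)/A)
(w((N(-3, -1) + E(-5))*4, 138) + 24050) + 11571 = ((((-3 - 1)/(-3) + 0)*4 + 138) + 24050) + 11571 = (((-⅓*(-4) + 0)*4 + 138) + 24050) + 11571 = (((4/3 + 0)*4 + 138) + 24050) + 11571 = (((4/3)*4 + 138) + 24050) + 11571 = ((16/3 + 138) + 24050) + 11571 = (430/3 + 24050) + 11571 = 72580/3 + 11571 = 107293/3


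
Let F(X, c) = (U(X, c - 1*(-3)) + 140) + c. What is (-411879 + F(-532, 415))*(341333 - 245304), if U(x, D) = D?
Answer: -39458892274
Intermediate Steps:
F(X, c) = 143 + 2*c (F(X, c) = ((c - 1*(-3)) + 140) + c = ((c + 3) + 140) + c = ((3 + c) + 140) + c = (143 + c) + c = 143 + 2*c)
(-411879 + F(-532, 415))*(341333 - 245304) = (-411879 + (143 + 2*415))*(341333 - 245304) = (-411879 + (143 + 830))*96029 = (-411879 + 973)*96029 = -410906*96029 = -39458892274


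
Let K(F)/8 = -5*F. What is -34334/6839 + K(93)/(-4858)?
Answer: -10096678/2373133 ≈ -4.2546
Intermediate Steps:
K(F) = -40*F (K(F) = 8*(-5*F) = -40*F)
-34334/6839 + K(93)/(-4858) = -34334/6839 - 40*93/(-4858) = -34334*1/6839 - 3720*(-1/4858) = -34334/6839 + 1860/2429 = -10096678/2373133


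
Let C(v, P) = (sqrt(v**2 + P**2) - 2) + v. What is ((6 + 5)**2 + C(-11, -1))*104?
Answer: 11232 + 104*sqrt(122) ≈ 12381.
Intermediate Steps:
C(v, P) = -2 + v + sqrt(P**2 + v**2) (C(v, P) = (sqrt(P**2 + v**2) - 2) + v = (-2 + sqrt(P**2 + v**2)) + v = -2 + v + sqrt(P**2 + v**2))
((6 + 5)**2 + C(-11, -1))*104 = ((6 + 5)**2 + (-2 - 11 + sqrt((-1)**2 + (-11)**2)))*104 = (11**2 + (-2 - 11 + sqrt(1 + 121)))*104 = (121 + (-2 - 11 + sqrt(122)))*104 = (121 + (-13 + sqrt(122)))*104 = (108 + sqrt(122))*104 = 11232 + 104*sqrt(122)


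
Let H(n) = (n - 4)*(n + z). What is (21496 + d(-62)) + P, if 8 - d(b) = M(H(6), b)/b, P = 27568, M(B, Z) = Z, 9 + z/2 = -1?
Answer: 49071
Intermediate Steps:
z = -20 (z = -18 + 2*(-1) = -18 - 2 = -20)
H(n) = (-20 + n)*(-4 + n) (H(n) = (n - 4)*(n - 20) = (-4 + n)*(-20 + n) = (-20 + n)*(-4 + n))
d(b) = 7 (d(b) = 8 - b/b = 8 - 1*1 = 8 - 1 = 7)
(21496 + d(-62)) + P = (21496 + 7) + 27568 = 21503 + 27568 = 49071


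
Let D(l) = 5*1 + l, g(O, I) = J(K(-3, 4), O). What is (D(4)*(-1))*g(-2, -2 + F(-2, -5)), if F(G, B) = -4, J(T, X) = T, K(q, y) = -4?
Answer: 36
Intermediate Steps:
g(O, I) = -4
D(l) = 5 + l
(D(4)*(-1))*g(-2, -2 + F(-2, -5)) = ((5 + 4)*(-1))*(-4) = (9*(-1))*(-4) = -9*(-4) = 36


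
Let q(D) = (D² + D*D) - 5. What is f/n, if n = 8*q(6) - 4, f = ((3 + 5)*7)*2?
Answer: 4/19 ≈ 0.21053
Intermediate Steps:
q(D) = -5 + 2*D² (q(D) = (D² + D²) - 5 = 2*D² - 5 = -5 + 2*D²)
f = 112 (f = (8*7)*2 = 56*2 = 112)
n = 532 (n = 8*(-5 + 2*6²) - 4 = 8*(-5 + 2*36) - 4 = 8*(-5 + 72) - 4 = 8*67 - 4 = 536 - 4 = 532)
f/n = 112/532 = 112*(1/532) = 4/19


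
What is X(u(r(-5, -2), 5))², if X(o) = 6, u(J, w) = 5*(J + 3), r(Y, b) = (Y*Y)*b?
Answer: 36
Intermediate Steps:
r(Y, b) = b*Y² (r(Y, b) = Y²*b = b*Y²)
u(J, w) = 15 + 5*J (u(J, w) = 5*(3 + J) = 15 + 5*J)
X(u(r(-5, -2), 5))² = 6² = 36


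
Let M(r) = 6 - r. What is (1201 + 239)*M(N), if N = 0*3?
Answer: 8640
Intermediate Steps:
N = 0
(1201 + 239)*M(N) = (1201 + 239)*(6 - 1*0) = 1440*(6 + 0) = 1440*6 = 8640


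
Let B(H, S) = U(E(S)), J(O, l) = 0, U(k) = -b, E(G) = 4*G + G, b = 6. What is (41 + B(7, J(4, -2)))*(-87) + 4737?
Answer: 1692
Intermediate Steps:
E(G) = 5*G
U(k) = -6 (U(k) = -1*6 = -6)
B(H, S) = -6
(41 + B(7, J(4, -2)))*(-87) + 4737 = (41 - 6)*(-87) + 4737 = 35*(-87) + 4737 = -3045 + 4737 = 1692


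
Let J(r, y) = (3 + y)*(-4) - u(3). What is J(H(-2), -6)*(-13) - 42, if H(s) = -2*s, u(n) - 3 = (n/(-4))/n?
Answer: -649/4 ≈ -162.25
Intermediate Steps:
u(n) = 11/4 (u(n) = 3 + (n/(-4))/n = 3 + (n*(-¼))/n = 3 + (-n/4)/n = 3 - ¼ = 11/4)
J(r, y) = -59/4 - 4*y (J(r, y) = (3 + y)*(-4) - 1*11/4 = (-12 - 4*y) - 11/4 = -59/4 - 4*y)
J(H(-2), -6)*(-13) - 42 = (-59/4 - 4*(-6))*(-13) - 42 = (-59/4 + 24)*(-13) - 42 = (37/4)*(-13) - 42 = -481/4 - 42 = -649/4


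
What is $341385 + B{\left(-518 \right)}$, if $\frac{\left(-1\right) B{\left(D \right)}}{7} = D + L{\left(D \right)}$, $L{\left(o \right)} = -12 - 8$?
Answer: $345151$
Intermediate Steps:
$L{\left(o \right)} = -20$ ($L{\left(o \right)} = -12 - 8 = -20$)
$B{\left(D \right)} = 140 - 7 D$ ($B{\left(D \right)} = - 7 \left(D - 20\right) = - 7 \left(-20 + D\right) = 140 - 7 D$)
$341385 + B{\left(-518 \right)} = 341385 + \left(140 - -3626\right) = 341385 + \left(140 + 3626\right) = 341385 + 3766 = 345151$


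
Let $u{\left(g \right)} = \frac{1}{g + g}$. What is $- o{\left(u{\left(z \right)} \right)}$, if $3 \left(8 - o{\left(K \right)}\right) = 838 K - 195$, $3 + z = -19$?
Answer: $- \frac{5237}{66} \approx -79.349$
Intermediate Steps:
$z = -22$ ($z = -3 - 19 = -22$)
$u{\left(g \right)} = \frac{1}{2 g}$
$o{\left(K \right)} = 73 - \frac{838 K}{3}$ ($o{\left(K \right)} = 8 - \frac{838 K - 195}{3} = 8 - \frac{-195 + 838 K}{3} = 8 - \left(-65 + \frac{838 K}{3}\right) = 73 - \frac{838 K}{3}$)
$- o{\left(u{\left(z \right)} \right)} = - (73 - \frac{838 \frac{1}{2 \left(-22\right)}}{3}) = - (73 - \frac{838 \cdot \frac{1}{2} \left(- \frac{1}{22}\right)}{3}) = - (73 - - \frac{419}{66}) = - (73 + \frac{419}{66}) = \left(-1\right) \frac{5237}{66} = - \frac{5237}{66}$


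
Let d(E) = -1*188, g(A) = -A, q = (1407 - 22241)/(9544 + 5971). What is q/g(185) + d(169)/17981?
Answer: -164995546/51610414775 ≈ -0.0031969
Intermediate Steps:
q = -20834/15515 ≈ -1.3428
d(E) = -188
q/g(185) + d(169)/17981 = -20834/(15515*((-1*185))) - 188/17981 = -20834/15515/(-185) - 188*1/17981 = -20834/15515*(-1/185) - 188/17981 = 20834/2870275 - 188/17981 = -164995546/51610414775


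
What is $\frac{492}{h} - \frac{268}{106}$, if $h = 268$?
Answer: $- \frac{2459}{3551} \approx -0.69248$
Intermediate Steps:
$\frac{492}{h} - \frac{268}{106} = \frac{492}{268} - \frac{268}{106} = 492 \cdot \frac{1}{268} - \frac{134}{53} = \frac{123}{67} - \frac{134}{53} = - \frac{2459}{3551}$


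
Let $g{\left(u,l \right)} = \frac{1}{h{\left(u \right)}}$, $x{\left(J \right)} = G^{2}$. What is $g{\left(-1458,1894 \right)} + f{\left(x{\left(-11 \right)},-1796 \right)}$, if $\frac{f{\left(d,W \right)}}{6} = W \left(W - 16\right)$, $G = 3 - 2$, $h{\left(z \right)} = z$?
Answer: $\frac{28469071295}{1458} \approx 1.9526 \cdot 10^{7}$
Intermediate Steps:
$G = 1$
$x{\left(J \right)} = 1$ ($x{\left(J \right)} = 1^{2} = 1$)
$g{\left(u,l \right)} = \frac{1}{u}$
$f{\left(d,W \right)} = 6 W \left(-16 + W\right)$ ($f{\left(d,W \right)} = 6 W \left(W - 16\right) = 6 W \left(-16 + W\right)$)
$g{\left(-1458,1894 \right)} + f{\left(x{\left(-11 \right)},-1796 \right)} = \frac{1}{-1458} + 6 \left(-1796\right) \left(-16 - 1796\right) = - \frac{1}{1458} + 6 \left(-1796\right) \left(-1812\right) = - \frac{1}{1458} + 19526112 = \frac{28469071295}{1458}$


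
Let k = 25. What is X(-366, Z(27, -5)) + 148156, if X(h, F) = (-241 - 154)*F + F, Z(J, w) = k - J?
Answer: 148944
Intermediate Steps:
Z(J, w) = 25 - J
X(h, F) = -394*F (X(h, F) = -395*F + F = -394*F)
X(-366, Z(27, -5)) + 148156 = -394*(25 - 1*27) + 148156 = -394*(25 - 27) + 148156 = -394*(-2) + 148156 = 788 + 148156 = 148944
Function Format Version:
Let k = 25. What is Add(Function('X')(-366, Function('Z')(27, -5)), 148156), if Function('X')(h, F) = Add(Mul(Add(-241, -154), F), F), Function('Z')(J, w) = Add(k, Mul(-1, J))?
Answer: 148944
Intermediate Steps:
Function('Z')(J, w) = Add(25, Mul(-1, J))
Function('X')(h, F) = Mul(-394, F) (Function('X')(h, F) = Add(Mul(-395, F), F) = Mul(-394, F))
Add(Function('X')(-366, Function('Z')(27, -5)), 148156) = Add(Mul(-394, Add(25, Mul(-1, 27))), 148156) = Add(Mul(-394, Add(25, -27)), 148156) = Add(Mul(-394, -2), 148156) = Add(788, 148156) = 148944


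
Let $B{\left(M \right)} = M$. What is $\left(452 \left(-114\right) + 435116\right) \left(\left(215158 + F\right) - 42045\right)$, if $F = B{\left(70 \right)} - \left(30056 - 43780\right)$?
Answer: $71695282316$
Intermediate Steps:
$F = 13794$ ($F = 70 - \left(30056 - 43780\right) = 70 - -13724 = 70 + 13724 = 13794$)
$\left(452 \left(-114\right) + 435116\right) \left(\left(215158 + F\right) - 42045\right) = \left(452 \left(-114\right) + 435116\right) \left(\left(215158 + 13794\right) - 42045\right) = \left(-51528 + 435116\right) \left(228952 - 42045\right) = 383588 \cdot 186907 = 71695282316$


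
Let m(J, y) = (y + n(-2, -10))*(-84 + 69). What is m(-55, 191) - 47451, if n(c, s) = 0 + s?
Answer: -50166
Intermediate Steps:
n(c, s) = s
m(J, y) = 150 - 15*y (m(J, y) = (y - 10)*(-84 + 69) = (-10 + y)*(-15) = 150 - 15*y)
m(-55, 191) - 47451 = (150 - 15*191) - 47451 = (150 - 2865) - 47451 = -2715 - 47451 = -50166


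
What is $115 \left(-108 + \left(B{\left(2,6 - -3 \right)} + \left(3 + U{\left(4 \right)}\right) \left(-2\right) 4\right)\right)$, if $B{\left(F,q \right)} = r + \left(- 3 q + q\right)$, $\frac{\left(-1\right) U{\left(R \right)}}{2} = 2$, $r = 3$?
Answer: $-13225$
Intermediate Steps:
$U{\left(R \right)} = -4$ ($U{\left(R \right)} = \left(-2\right) 2 = -4$)
$B{\left(F,q \right)} = 3 - 2 q$ ($B{\left(F,q \right)} = 3 + \left(- 3 q + q\right) = 3 - 2 q$)
$115 \left(-108 + \left(B{\left(2,6 - -3 \right)} + \left(3 + U{\left(4 \right)}\right) \left(-2\right) 4\right)\right) = 115 \left(-108 + \left(\left(3 - 2 \left(6 - -3\right)\right) + \left(3 - 4\right) \left(-2\right) 4\right)\right) = 115 \left(-108 + \left(\left(3 - 2 \left(6 + 3\right)\right) + \left(-1\right) \left(-2\right) 4\right)\right) = 115 \left(-108 + \left(\left(3 - 18\right) + 2 \cdot 4\right)\right) = 115 \left(-108 + \left(\left(3 - 18\right) + 8\right)\right) = 115 \left(-108 + \left(-15 + 8\right)\right) = 115 \left(-108 - 7\right) = 115 \left(-115\right) = -13225$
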